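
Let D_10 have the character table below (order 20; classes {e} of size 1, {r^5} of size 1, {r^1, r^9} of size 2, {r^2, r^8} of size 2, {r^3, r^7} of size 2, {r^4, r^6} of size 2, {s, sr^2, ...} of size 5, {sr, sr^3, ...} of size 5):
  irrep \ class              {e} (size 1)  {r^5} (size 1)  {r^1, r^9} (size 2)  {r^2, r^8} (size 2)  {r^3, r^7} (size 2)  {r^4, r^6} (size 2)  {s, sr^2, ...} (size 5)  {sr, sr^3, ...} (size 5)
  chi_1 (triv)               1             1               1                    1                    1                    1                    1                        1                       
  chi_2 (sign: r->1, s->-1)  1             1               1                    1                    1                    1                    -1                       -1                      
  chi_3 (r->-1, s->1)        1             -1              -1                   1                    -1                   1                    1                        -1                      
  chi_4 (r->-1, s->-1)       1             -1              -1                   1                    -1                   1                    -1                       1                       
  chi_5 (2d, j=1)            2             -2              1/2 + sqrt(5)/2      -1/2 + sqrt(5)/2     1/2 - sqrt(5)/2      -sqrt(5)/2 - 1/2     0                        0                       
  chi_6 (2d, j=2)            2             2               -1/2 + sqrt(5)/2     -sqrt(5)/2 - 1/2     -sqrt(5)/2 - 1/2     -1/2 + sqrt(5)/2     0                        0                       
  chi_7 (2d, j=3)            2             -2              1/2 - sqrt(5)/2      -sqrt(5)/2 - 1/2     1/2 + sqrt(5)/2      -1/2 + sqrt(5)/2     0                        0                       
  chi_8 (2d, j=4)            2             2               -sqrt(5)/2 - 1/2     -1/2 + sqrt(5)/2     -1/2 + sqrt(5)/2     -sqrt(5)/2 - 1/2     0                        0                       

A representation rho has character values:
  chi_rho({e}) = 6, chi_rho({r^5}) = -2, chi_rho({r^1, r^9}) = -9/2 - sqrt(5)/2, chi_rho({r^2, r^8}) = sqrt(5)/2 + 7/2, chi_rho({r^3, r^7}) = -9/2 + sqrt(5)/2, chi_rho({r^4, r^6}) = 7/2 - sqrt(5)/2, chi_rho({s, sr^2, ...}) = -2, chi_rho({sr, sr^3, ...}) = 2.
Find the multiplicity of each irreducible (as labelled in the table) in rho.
Multiplicities: chi_1: 0, chi_2: 0, chi_3: 1, chi_4: 3, chi_5: 0, chi_6: 0, chi_7: 0, chi_8: 1.

Details: Use <chi_rho, chi> = (1/|G|) sum_C |C| * chi_rho(C) * conj(chi(C)) with |G| = 20 for each irreducible chi in the table:
  <chi_rho, chi_1> = (1/20)[1*(6)*conj(1) + 1*(-2)*conj(1) + 2*(-9/2 - sqrt(5)/2)*conj(1) + 2*(sqrt(5)/2 + 7/2)*conj(1) + 2*(-9/2 + sqrt(5)/2)*conj(1) + 2*(7/2 - sqrt(5)/2)*conj(1) + 5*(-2)*conj(1) + 5*(2)*conj(1)]
      = (1/20)[(6) + (-2) + (-9 - sqrt(5)) + (sqrt(5) + 7) + (-9 + sqrt(5)) + (7 - sqrt(5)) + (-10) + (10)] = 0/20 = 0
  <chi_rho, chi_2> = (1/20)[1*(6)*conj(1) + 1*(-2)*conj(1) + 2*(-9/2 - sqrt(5)/2)*conj(1) + 2*(sqrt(5)/2 + 7/2)*conj(1) + 2*(-9/2 + sqrt(5)/2)*conj(1) + 2*(7/2 - sqrt(5)/2)*conj(1) + 5*(-2)*conj(-1) + 5*(2)*conj(-1)]
      = (1/20)[(6) + (-2) + (-9 - sqrt(5)) + (sqrt(5) + 7) + (-9 + sqrt(5)) + (7 - sqrt(5)) + (10) + (-10)] = 0/20 = 0
  <chi_rho, chi_3> = (1/20)[1*(6)*conj(1) + 1*(-2)*conj(-1) + 2*(-9/2 - sqrt(5)/2)*conj(-1) + 2*(sqrt(5)/2 + 7/2)*conj(1) + 2*(-9/2 + sqrt(5)/2)*conj(-1) + 2*(7/2 - sqrt(5)/2)*conj(1) + 5*(-2)*conj(1) + 5*(2)*conj(-1)]
      = (1/20)[(6) + (2) + (sqrt(5) + 9) + (sqrt(5) + 7) + (9 - sqrt(5)) + (7 - sqrt(5)) + (-10) + (-10)] = 20/20 = 1
  <chi_rho, chi_4> = (1/20)[1*(6)*conj(1) + 1*(-2)*conj(-1) + 2*(-9/2 - sqrt(5)/2)*conj(-1) + 2*(sqrt(5)/2 + 7/2)*conj(1) + 2*(-9/2 + sqrt(5)/2)*conj(-1) + 2*(7/2 - sqrt(5)/2)*conj(1) + 5*(-2)*conj(-1) + 5*(2)*conj(1)]
      = (1/20)[(6) + (2) + (sqrt(5) + 9) + (sqrt(5) + 7) + (9 - sqrt(5)) + (7 - sqrt(5)) + (10) + (10)] = 60/20 = 3
  <chi_rho, chi_5> = (1/20)[1*(6)*conj(2) + 1*(-2)*conj(-2) + 2*(-9/2 - sqrt(5)/2)*conj(1/2 + sqrt(5)/2) + 2*(sqrt(5)/2 + 7/2)*conj(-1/2 + sqrt(5)/2) + 2*(-9/2 + sqrt(5)/2)*conj(1/2 - sqrt(5)/2) + 2*(7/2 - sqrt(5)/2)*conj(-sqrt(5)/2 - 1/2) + 5*(-2)*conj(0) + 5*(2)*conj(0)]
      = (1/20)[(12) + (4) + (-5*sqrt(5) - 7) + (-1 + 3*sqrt(5)) + (-7 + 5*sqrt(5)) + (-3*sqrt(5) - 1) + (0) + (0)] = 0/20 = 0
  <chi_rho, chi_6> = (1/20)[1*(6)*conj(2) + 1*(-2)*conj(2) + 2*(-9/2 - sqrt(5)/2)*conj(-1/2 + sqrt(5)/2) + 2*(sqrt(5)/2 + 7/2)*conj(-sqrt(5)/2 - 1/2) + 2*(-9/2 + sqrt(5)/2)*conj(-sqrt(5)/2 - 1/2) + 2*(7/2 - sqrt(5)/2)*conj(-1/2 + sqrt(5)/2) + 5*(-2)*conj(0) + 5*(2)*conj(0)]
      = (1/20)[(12) + (-4) + (2 - 4*sqrt(5)) + (-4*sqrt(5) - 6) + (2 + 4*sqrt(5)) + (-6 + 4*sqrt(5)) + (0) + (0)] = 0/20 = 0
  <chi_rho, chi_7> = (1/20)[1*(6)*conj(2) + 1*(-2)*conj(-2) + 2*(-9/2 - sqrt(5)/2)*conj(1/2 - sqrt(5)/2) + 2*(sqrt(5)/2 + 7/2)*conj(-sqrt(5)/2 - 1/2) + 2*(-9/2 + sqrt(5)/2)*conj(1/2 + sqrt(5)/2) + 2*(7/2 - sqrt(5)/2)*conj(-1/2 + sqrt(5)/2) + 5*(-2)*conj(0) + 5*(2)*conj(0)]
      = (1/20)[(12) + (4) + (-2 + 4*sqrt(5)) + (-4*sqrt(5) - 6) + (-4*sqrt(5) - 2) + (-6 + 4*sqrt(5)) + (0) + (0)] = 0/20 = 0
  <chi_rho, chi_8> = (1/20)[1*(6)*conj(2) + 1*(-2)*conj(2) + 2*(-9/2 - sqrt(5)/2)*conj(-sqrt(5)/2 - 1/2) + 2*(sqrt(5)/2 + 7/2)*conj(-1/2 + sqrt(5)/2) + 2*(-9/2 + sqrt(5)/2)*conj(-1/2 + sqrt(5)/2) + 2*(7/2 - sqrt(5)/2)*conj(-sqrt(5)/2 - 1/2) + 5*(-2)*conj(0) + 5*(2)*conj(0)]
      = (1/20)[(12) + (-4) + (7 + 5*sqrt(5)) + (-1 + 3*sqrt(5)) + (7 - 5*sqrt(5)) + (-3*sqrt(5) - 1) + (0) + (0)] = 20/20 = 1
Dimension check: dim(rho) = sum (mult * dim) = 0*1 + 0*1 + 1*1 + 3*1 + 0*2 + 0*2 + 0*2 + 1*2 = 6 = chi_rho(e) = 6.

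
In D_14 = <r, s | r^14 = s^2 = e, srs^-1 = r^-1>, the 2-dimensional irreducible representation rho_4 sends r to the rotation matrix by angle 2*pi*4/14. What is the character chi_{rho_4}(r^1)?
chi_{rho_4}(r^1) = 2*cos(2*pi*4*1/14) = -2*cos(3*pi/7)

Justification: rho_4(r^1) is rotation by angle 2*pi*4*1/14, whose trace is 2*cos(2*pi*4*1/14) = -2*cos(3*pi/7).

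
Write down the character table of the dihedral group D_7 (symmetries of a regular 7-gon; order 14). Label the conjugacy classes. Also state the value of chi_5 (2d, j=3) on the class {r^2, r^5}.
Conjugacy classes: {e} of size 1, {r^1, r^6} of size 2, {r^2, r^5} of size 2, {r^3, r^4} of size 2, {s, sr, ..., sr^6} of size 7.
Character table:
  irrep \ class              {e} (size 1)  {r^1, r^6} (size 2)  {r^2, r^5} (size 2)  {r^3, r^4} (size 2)  {s, sr, ..., sr^6} (size 7)
  chi_1 (triv)               1             1                    1                    1                    1                          
  chi_2 (sign: r->1, s->-1)  1             1                    1                    1                    -1                         
  chi_3 (2d, j=1)            2             2*cos(2*pi/7)        -2*cos(3*pi/7)       -2*cos(pi/7)         0                          
  chi_4 (2d, j=2)            2             -2*cos(3*pi/7)       -2*cos(pi/7)         2*cos(2*pi/7)        0                          
  chi_5 (2d, j=3)            2             -2*cos(pi/7)         2*cos(2*pi/7)        -2*cos(3*pi/7)       0                          

Spot check: chi_5 (2d, j=3) on {r^2, r^5} = 2*cos(2*pi/7).

Justification: D_7 has order 2*7 = 14 with 5 conjugacy classes, hence 5 irreducibles. Sum of squared dims 1 + 1 + 4 + 4 + 4 = 14 = |G|. Linear characters come from the abelianisation; the 2-dimensional irreps have character r^k -> 2*cos(2*pi*j*k/7), reflections -> 0.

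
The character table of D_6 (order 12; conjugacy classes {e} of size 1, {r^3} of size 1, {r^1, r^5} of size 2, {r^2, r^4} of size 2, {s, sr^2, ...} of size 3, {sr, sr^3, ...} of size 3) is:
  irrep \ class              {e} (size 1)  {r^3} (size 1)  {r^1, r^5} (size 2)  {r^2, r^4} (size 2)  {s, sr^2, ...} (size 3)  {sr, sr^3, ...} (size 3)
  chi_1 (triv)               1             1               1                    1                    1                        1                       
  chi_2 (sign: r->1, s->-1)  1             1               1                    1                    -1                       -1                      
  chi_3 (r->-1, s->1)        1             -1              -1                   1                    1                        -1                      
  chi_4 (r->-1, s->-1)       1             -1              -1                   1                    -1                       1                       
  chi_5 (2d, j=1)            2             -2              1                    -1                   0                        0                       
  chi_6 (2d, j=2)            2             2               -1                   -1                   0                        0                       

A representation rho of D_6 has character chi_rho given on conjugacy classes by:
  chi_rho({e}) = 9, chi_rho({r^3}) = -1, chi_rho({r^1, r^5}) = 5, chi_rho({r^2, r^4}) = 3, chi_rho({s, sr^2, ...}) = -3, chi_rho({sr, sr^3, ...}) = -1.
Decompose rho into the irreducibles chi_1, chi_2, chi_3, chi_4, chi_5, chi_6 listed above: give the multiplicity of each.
Multiplicities: chi_1: 1, chi_2: 3, chi_3: 0, chi_4: 1, chi_5: 2, chi_6: 0.

Use <chi_rho, chi> = (1/|G|) sum_C |C| * chi_rho(C) * conj(chi(C)) with |G| = 12 for each irreducible chi in the table:
  <chi_rho, chi_1> = (1/12)[1*(9)*conj(1) + 1*(-1)*conj(1) + 2*(5)*conj(1) + 2*(3)*conj(1) + 3*(-3)*conj(1) + 3*(-1)*conj(1)]
      = (1/12)[(9) + (-1) + (10) + (6) + (-9) + (-3)] = 12/12 = 1
  <chi_rho, chi_2> = (1/12)[1*(9)*conj(1) + 1*(-1)*conj(1) + 2*(5)*conj(1) + 2*(3)*conj(1) + 3*(-3)*conj(-1) + 3*(-1)*conj(-1)]
      = (1/12)[(9) + (-1) + (10) + (6) + (9) + (3)] = 36/12 = 3
  <chi_rho, chi_3> = (1/12)[1*(9)*conj(1) + 1*(-1)*conj(-1) + 2*(5)*conj(-1) + 2*(3)*conj(1) + 3*(-3)*conj(1) + 3*(-1)*conj(-1)]
      = (1/12)[(9) + (1) + (-10) + (6) + (-9) + (3)] = 0/12 = 0
  <chi_rho, chi_4> = (1/12)[1*(9)*conj(1) + 1*(-1)*conj(-1) + 2*(5)*conj(-1) + 2*(3)*conj(1) + 3*(-3)*conj(-1) + 3*(-1)*conj(1)]
      = (1/12)[(9) + (1) + (-10) + (6) + (9) + (-3)] = 12/12 = 1
  <chi_rho, chi_5> = (1/12)[1*(9)*conj(2) + 1*(-1)*conj(-2) + 2*(5)*conj(1) + 2*(3)*conj(-1) + 3*(-3)*conj(0) + 3*(-1)*conj(0)]
      = (1/12)[(18) + (2) + (10) + (-6) + (0) + (0)] = 24/12 = 2
  <chi_rho, chi_6> = (1/12)[1*(9)*conj(2) + 1*(-1)*conj(2) + 2*(5)*conj(-1) + 2*(3)*conj(-1) + 3*(-3)*conj(0) + 3*(-1)*conj(0)]
      = (1/12)[(18) + (-2) + (-10) + (-6) + (0) + (0)] = 0/12 = 0
Dimension check: dim(rho) = sum (mult * dim) = 1*1 + 3*1 + 0*1 + 1*1 + 2*2 + 0*2 = 9 = chi_rho(e) = 9.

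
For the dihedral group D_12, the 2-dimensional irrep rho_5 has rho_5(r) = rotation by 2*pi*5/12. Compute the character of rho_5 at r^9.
chi_{rho_5}(r^9) = 2*cos(2*pi*5*9/12) = 0

Derivation: rho_5(r^9) is rotation by angle 2*pi*5*9/12, whose trace is 2*cos(2*pi*5*9/12) = 0.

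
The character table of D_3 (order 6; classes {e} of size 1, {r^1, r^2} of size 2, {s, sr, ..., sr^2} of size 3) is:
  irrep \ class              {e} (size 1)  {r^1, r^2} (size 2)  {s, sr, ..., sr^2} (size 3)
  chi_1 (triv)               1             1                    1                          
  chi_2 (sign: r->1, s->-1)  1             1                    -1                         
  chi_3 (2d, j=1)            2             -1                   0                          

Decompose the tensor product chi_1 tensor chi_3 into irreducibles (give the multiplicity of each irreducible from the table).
chi_1 tensor chi_3 = chi_3 (all other irreducibles have multiplicity 0).

Reasoning: The character of a tensor product is the pointwise product (chi_1 * chi_3)(C) = chi_1(C) * chi_3(C):
  {e}: (1)*(2), {r^1, r^2}: (1)*(-1), {s, sr, ..., sr^2}: (1)*(0)
so (chi_1 * chi_3) takes values
  {e} -> 2, {r^1, r^2} -> -1, {s, sr, ..., sr^2} -> 0.
Now take the inner product of this character with each irreducible chi from the table, <chi_1*chi_3, chi> = (1/6) sum_C |C| (chi_1*chi_3)(C) conj(chi(C)):
  <chi_1*chi_3, chi_1> = (1/6)[1*(2)*conj(1) + 2*(-1)*conj(1) + 3*(0)*conj(1)]
      = (1/6)[(2) + (-2) + (0)] = 0/6 = 0
  <chi_1*chi_3, chi_2> = (1/6)[1*(2)*conj(1) + 2*(-1)*conj(1) + 3*(0)*conj(-1)]
      = (1/6)[(2) + (-2) + (0)] = 0/6 = 0
  <chi_1*chi_3, chi_3> = (1/6)[1*(2)*conj(2) + 2*(-1)*conj(-1) + 3*(0)*conj(0)]
      = (1/6)[(4) + (2) + (0)] = 6/6 = 1
Hence the multiplicities are chi_3: 1. Dimension check: dim(chi_1)*dim(chi_3) = 1*2 = 2 and sum (mult * dim) = 1*2 = 2.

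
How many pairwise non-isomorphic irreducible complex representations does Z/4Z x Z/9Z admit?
36

Proof sketch: The number of irreducible complex representations of a finite group equals its number of conjugacy classes. Z/4Z x Z/9Z is abelian of order 36, so every element is its own conjugacy class: 36 classes, so Z/4Z x Z/9Z (order 36) has exactly 36 irreducible complex representations.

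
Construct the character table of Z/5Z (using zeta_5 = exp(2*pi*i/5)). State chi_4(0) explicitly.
Character table of Z/5Z (irreps indexed chi_0,...,chi_4 with chi_k(m) = zeta_5^(k*m), zeta_5 = exp(2*pi*i/5)):
  irrep \ class  {0} (size 1)  {1} (size 1)    {2} (size 1)    {3} (size 1)    {4} (size 1)  
  chi_0          1             1               1               1               1             
  chi_1          1             exp(2*I*pi/5)   exp(4*I*pi/5)   exp(-4*I*pi/5)  exp(-2*I*pi/5)
  chi_2          1             exp(4*I*pi/5)   exp(-2*I*pi/5)  exp(2*I*pi/5)   exp(-4*I*pi/5)
  chi_3          1             exp(-4*I*pi/5)  exp(2*I*pi/5)   exp(-2*I*pi/5)  exp(4*I*pi/5) 
  chi_4          1             exp(-2*I*pi/5)  exp(-4*I*pi/5)  exp(4*I*pi/5)   exp(2*I*pi/5) 

Spot check: chi_4(0) = zeta_5^(4*0) = zeta_5^0 = 1.

Solution. Z/5Z is abelian, so all 5 irreducible complex representations are 1-dimensional. They are given by chi_k(m) = zeta_5^(k*m) for k = 0,...,4. Row orthogonality: sum_m chi_k(m) conj(chi_l(m)) = 5 * [k = l].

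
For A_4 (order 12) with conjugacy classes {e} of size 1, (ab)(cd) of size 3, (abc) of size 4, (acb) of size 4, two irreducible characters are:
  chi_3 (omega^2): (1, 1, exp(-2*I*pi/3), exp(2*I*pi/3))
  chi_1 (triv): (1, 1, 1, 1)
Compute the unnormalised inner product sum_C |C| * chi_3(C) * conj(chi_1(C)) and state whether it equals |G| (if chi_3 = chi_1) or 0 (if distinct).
Sum = 0; so <chi_3, chi_1> = 0 (distinct irreducibles are orthogonal).

Proof sketch: Compute term by term over conjugacy classes (|C| * chi_3(C) * conj(chi_1(C))):
  1*(1)*conj(1) + 3*(1)*conj(1) + 4*(exp(-2*I*pi/3))*conj(1) + 4*(exp(2*I*pi/3))*conj(1)
  = (1) + (3) + (4*exp(-2*I*pi/3)) + (4*exp(2*I*pi/3))
  = 0.
(Exp terms are combined using exp(i*s)*conj(exp(i*t)) = exp(i*(s-t)), and sums of them are collapsed using the identity that for every m > 1 the m distinct m-th roots of unity sum to 0, e.g. 1 + exp(2*I*pi/3) + exp(-2*I*pi/3) = 0.)
Dividing by |G| = 12 gives 0/12 = 0, matching the row-orthogonality relation <chi_3, chi_1> = [chi_3 = chi_1].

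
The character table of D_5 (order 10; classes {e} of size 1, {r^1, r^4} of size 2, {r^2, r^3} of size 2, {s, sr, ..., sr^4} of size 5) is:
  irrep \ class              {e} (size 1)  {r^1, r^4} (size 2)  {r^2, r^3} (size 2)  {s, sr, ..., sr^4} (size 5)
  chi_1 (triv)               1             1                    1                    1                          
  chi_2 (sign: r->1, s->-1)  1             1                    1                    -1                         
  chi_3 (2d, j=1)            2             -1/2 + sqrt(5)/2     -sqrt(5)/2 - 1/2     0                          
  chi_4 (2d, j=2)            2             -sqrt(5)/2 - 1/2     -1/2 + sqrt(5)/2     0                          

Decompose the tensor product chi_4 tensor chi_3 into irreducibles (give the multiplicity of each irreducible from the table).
chi_4 tensor chi_3 = chi_3 + chi_4 (all other irreducibles have multiplicity 0).

Details: The character of a tensor product is the pointwise product (chi_4 * chi_3)(C) = chi_4(C) * chi_3(C):
  {e}: (2)*(2), {r^1, r^4}: (-sqrt(5)/2 - 1/2)*(-1/2 + sqrt(5)/2), {r^2, r^3}: (-1/2 + sqrt(5)/2)*(-sqrt(5)/2 - 1/2), {s, sr, ..., sr^4}: (0)*(0)
so (chi_4 * chi_3) takes values
  {e} -> 4, {r^1, r^4} -> -1, {r^2, r^3} -> -1, {s, sr, ..., sr^4} -> 0.
Now take the inner product of this character with each irreducible chi from the table, <chi_4*chi_3, chi> = (1/10) sum_C |C| (chi_4*chi_3)(C) conj(chi(C)):
  <chi_4*chi_3, chi_1> = (1/10)[1*(4)*conj(1) + 2*(-1)*conj(1) + 2*(-1)*conj(1) + 5*(0)*conj(1)]
      = (1/10)[(4) + (-2) + (-2) + (0)] = 0/10 = 0
  <chi_4*chi_3, chi_2> = (1/10)[1*(4)*conj(1) + 2*(-1)*conj(1) + 2*(-1)*conj(1) + 5*(0)*conj(-1)]
      = (1/10)[(4) + (-2) + (-2) + (0)] = 0/10 = 0
  <chi_4*chi_3, chi_3> = (1/10)[1*(4)*conj(2) + 2*(-1)*conj(-1/2 + sqrt(5)/2) + 2*(-1)*conj(-sqrt(5)/2 - 1/2) + 5*(0)*conj(0)]
      = (1/10)[(8) + (1 - sqrt(5)) + (1 + sqrt(5)) + (0)] = 10/10 = 1
  <chi_4*chi_3, chi_4> = (1/10)[1*(4)*conj(2) + 2*(-1)*conj(-sqrt(5)/2 - 1/2) + 2*(-1)*conj(-1/2 + sqrt(5)/2) + 5*(0)*conj(0)]
      = (1/10)[(8) + (1 + sqrt(5)) + (1 - sqrt(5)) + (0)] = 10/10 = 1
Hence the multiplicities are chi_3: 1, chi_4: 1. Dimension check: dim(chi_4)*dim(chi_3) = 2*2 = 4 and sum (mult * dim) = 1*2 + 1*2 = 4.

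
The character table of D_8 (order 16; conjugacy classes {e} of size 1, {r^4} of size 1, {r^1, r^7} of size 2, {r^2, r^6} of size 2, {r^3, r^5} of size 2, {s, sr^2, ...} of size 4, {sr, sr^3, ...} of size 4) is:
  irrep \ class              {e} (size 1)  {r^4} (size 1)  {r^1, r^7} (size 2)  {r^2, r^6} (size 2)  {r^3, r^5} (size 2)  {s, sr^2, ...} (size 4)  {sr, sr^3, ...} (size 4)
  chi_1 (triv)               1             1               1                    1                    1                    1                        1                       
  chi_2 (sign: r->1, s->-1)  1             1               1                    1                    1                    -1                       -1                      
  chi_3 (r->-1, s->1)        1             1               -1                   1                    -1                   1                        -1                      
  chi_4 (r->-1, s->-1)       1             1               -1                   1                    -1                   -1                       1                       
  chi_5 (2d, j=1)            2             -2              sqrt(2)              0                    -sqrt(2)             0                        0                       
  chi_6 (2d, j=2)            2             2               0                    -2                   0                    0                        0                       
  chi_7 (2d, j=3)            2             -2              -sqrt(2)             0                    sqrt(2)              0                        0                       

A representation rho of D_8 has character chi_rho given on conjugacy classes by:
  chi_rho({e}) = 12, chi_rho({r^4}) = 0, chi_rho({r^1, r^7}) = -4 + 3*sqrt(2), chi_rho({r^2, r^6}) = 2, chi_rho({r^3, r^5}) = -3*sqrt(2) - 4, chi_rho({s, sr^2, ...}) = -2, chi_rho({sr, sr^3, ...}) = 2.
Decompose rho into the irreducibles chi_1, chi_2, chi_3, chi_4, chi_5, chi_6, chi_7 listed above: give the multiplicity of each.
Multiplicities: chi_1: 0, chi_2: 0, chi_3: 1, chi_4: 3, chi_5: 3, chi_6: 1, chi_7: 0.

Derivation: Use <chi_rho, chi> = (1/|G|) sum_C |C| * chi_rho(C) * conj(chi(C)) with |G| = 16 for each irreducible chi in the table:
  <chi_rho, chi_1> = (1/16)[1*(12)*conj(1) + 1*(0)*conj(1) + 2*(-4 + 3*sqrt(2))*conj(1) + 2*(2)*conj(1) + 2*(-3*sqrt(2) - 4)*conj(1) + 4*(-2)*conj(1) + 4*(2)*conj(1)]
      = (1/16)[(12) + (0) + (-8 + 6*sqrt(2)) + (4) + (-6*sqrt(2) - 8) + (-8) + (8)] = 0/16 = 0
  <chi_rho, chi_2> = (1/16)[1*(12)*conj(1) + 1*(0)*conj(1) + 2*(-4 + 3*sqrt(2))*conj(1) + 2*(2)*conj(1) + 2*(-3*sqrt(2) - 4)*conj(1) + 4*(-2)*conj(-1) + 4*(2)*conj(-1)]
      = (1/16)[(12) + (0) + (-8 + 6*sqrt(2)) + (4) + (-6*sqrt(2) - 8) + (8) + (-8)] = 0/16 = 0
  <chi_rho, chi_3> = (1/16)[1*(12)*conj(1) + 1*(0)*conj(1) + 2*(-4 + 3*sqrt(2))*conj(-1) + 2*(2)*conj(1) + 2*(-3*sqrt(2) - 4)*conj(-1) + 4*(-2)*conj(1) + 4*(2)*conj(-1)]
      = (1/16)[(12) + (0) + (8 - 6*sqrt(2)) + (4) + (8 + 6*sqrt(2)) + (-8) + (-8)] = 16/16 = 1
  <chi_rho, chi_4> = (1/16)[1*(12)*conj(1) + 1*(0)*conj(1) + 2*(-4 + 3*sqrt(2))*conj(-1) + 2*(2)*conj(1) + 2*(-3*sqrt(2) - 4)*conj(-1) + 4*(-2)*conj(-1) + 4*(2)*conj(1)]
      = (1/16)[(12) + (0) + (8 - 6*sqrt(2)) + (4) + (8 + 6*sqrt(2)) + (8) + (8)] = 48/16 = 3
  <chi_rho, chi_5> = (1/16)[1*(12)*conj(2) + 1*(0)*conj(-2) + 2*(-4 + 3*sqrt(2))*conj(sqrt(2)) + 2*(2)*conj(0) + 2*(-3*sqrt(2) - 4)*conj(-sqrt(2)) + 4*(-2)*conj(0) + 4*(2)*conj(0)]
      = (1/16)[(24) + (0) + (12 - 8*sqrt(2)) + (0) + (8*sqrt(2) + 12) + (0) + (0)] = 48/16 = 3
  <chi_rho, chi_6> = (1/16)[1*(12)*conj(2) + 1*(0)*conj(2) + 2*(-4 + 3*sqrt(2))*conj(0) + 2*(2)*conj(-2) + 2*(-3*sqrt(2) - 4)*conj(0) + 4*(-2)*conj(0) + 4*(2)*conj(0)]
      = (1/16)[(24) + (0) + (0) + (-8) + (0) + (0) + (0)] = 16/16 = 1
  <chi_rho, chi_7> = (1/16)[1*(12)*conj(2) + 1*(0)*conj(-2) + 2*(-4 + 3*sqrt(2))*conj(-sqrt(2)) + 2*(2)*conj(0) + 2*(-3*sqrt(2) - 4)*conj(sqrt(2)) + 4*(-2)*conj(0) + 4*(2)*conj(0)]
      = (1/16)[(24) + (0) + (-12 + 8*sqrt(2)) + (0) + (-12 - 8*sqrt(2)) + (0) + (0)] = 0/16 = 0
Dimension check: dim(rho) = sum (mult * dim) = 0*1 + 0*1 + 1*1 + 3*1 + 3*2 + 1*2 + 0*2 = 12 = chi_rho(e) = 12.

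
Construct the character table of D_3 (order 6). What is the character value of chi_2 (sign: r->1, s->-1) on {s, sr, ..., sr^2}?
Conjugacy classes: {e} of size 1, {r^1, r^2} of size 2, {s, sr, ..., sr^2} of size 3.
Character table:
  irrep \ class              {e} (size 1)  {r^1, r^2} (size 2)  {s, sr, ..., sr^2} (size 3)
  chi_1 (triv)               1             1                    1                          
  chi_2 (sign: r->1, s->-1)  1             1                    -1                         
  chi_3 (2d, j=1)            2             -1                   0                          

Spot check: chi_2 (sign: r->1, s->-1) on {s, sr, ..., sr^2} = -1.

Proof sketch: D_3 has order 2*3 = 6 with 3 conjugacy classes, hence 3 irreducibles. Sum of squared dims 1 + 1 + 4 = 6 = |G|. Linear characters come from the abelianisation; the 2-dimensional irreps have character r^k -> 2*cos(2*pi*j*k/3), reflections -> 0.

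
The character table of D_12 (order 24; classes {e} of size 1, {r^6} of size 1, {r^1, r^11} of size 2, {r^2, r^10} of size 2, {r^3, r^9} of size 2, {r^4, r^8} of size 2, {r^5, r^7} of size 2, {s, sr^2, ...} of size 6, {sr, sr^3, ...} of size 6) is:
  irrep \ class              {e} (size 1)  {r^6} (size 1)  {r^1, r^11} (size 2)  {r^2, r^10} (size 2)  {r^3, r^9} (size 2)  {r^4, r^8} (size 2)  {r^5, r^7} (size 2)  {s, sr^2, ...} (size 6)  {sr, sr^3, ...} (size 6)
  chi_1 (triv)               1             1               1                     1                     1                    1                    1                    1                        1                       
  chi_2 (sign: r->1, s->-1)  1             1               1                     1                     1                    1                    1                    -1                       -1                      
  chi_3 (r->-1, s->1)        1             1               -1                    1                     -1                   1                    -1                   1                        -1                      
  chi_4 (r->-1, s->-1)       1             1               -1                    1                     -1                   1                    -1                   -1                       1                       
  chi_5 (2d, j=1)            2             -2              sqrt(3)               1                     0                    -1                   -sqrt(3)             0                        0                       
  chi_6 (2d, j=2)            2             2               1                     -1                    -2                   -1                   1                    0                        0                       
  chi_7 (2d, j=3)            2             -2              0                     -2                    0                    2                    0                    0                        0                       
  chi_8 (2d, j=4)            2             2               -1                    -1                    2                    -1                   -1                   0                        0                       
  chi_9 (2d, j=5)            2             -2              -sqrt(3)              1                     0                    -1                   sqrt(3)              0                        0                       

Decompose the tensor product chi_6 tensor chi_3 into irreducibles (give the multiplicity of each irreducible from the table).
chi_6 tensor chi_3 = chi_8 (all other irreducibles have multiplicity 0).

The character of a tensor product is the pointwise product (chi_6 * chi_3)(C) = chi_6(C) * chi_3(C):
  {e}: (2)*(1), {r^6}: (2)*(1), {r^1, r^11}: (1)*(-1), {r^2, r^10}: (-1)*(1), {r^3, r^9}: (-2)*(-1), {r^4, r^8}: (-1)*(1), {r^5, r^7}: (1)*(-1), {s, sr^2, ...}: (0)*(1), {sr, sr^3, ...}: (0)*(-1)
so (chi_6 * chi_3) takes values
  {e} -> 2, {r^6} -> 2, {r^1, r^11} -> -1, {r^2, r^10} -> -1, {r^3, r^9} -> 2, {r^4, r^8} -> -1, {r^5, r^7} -> -1, {s, sr^2, ...} -> 0, {sr, sr^3, ...} -> 0.
Now take the inner product of this character with each irreducible chi from the table, <chi_6*chi_3, chi> = (1/24) sum_C |C| (chi_6*chi_3)(C) conj(chi(C)):
  <chi_6*chi_3, chi_1> = (1/24)[1*(2)*conj(1) + 1*(2)*conj(1) + 2*(-1)*conj(1) + 2*(-1)*conj(1) + 2*(2)*conj(1) + 2*(-1)*conj(1) + 2*(-1)*conj(1) + 6*(0)*conj(1) + 6*(0)*conj(1)]
      = (1/24)[(2) + (2) + (-2) + (-2) + (4) + (-2) + (-2) + (0) + (0)] = 0/24 = 0
  <chi_6*chi_3, chi_2> = (1/24)[1*(2)*conj(1) + 1*(2)*conj(1) + 2*(-1)*conj(1) + 2*(-1)*conj(1) + 2*(2)*conj(1) + 2*(-1)*conj(1) + 2*(-1)*conj(1) + 6*(0)*conj(-1) + 6*(0)*conj(-1)]
      = (1/24)[(2) + (2) + (-2) + (-2) + (4) + (-2) + (-2) + (0) + (0)] = 0/24 = 0
  <chi_6*chi_3, chi_3> = (1/24)[1*(2)*conj(1) + 1*(2)*conj(1) + 2*(-1)*conj(-1) + 2*(-1)*conj(1) + 2*(2)*conj(-1) + 2*(-1)*conj(1) + 2*(-1)*conj(-1) + 6*(0)*conj(1) + 6*(0)*conj(-1)]
      = (1/24)[(2) + (2) + (2) + (-2) + (-4) + (-2) + (2) + (0) + (0)] = 0/24 = 0
  <chi_6*chi_3, chi_4> = (1/24)[1*(2)*conj(1) + 1*(2)*conj(1) + 2*(-1)*conj(-1) + 2*(-1)*conj(1) + 2*(2)*conj(-1) + 2*(-1)*conj(1) + 2*(-1)*conj(-1) + 6*(0)*conj(-1) + 6*(0)*conj(1)]
      = (1/24)[(2) + (2) + (2) + (-2) + (-4) + (-2) + (2) + (0) + (0)] = 0/24 = 0
  <chi_6*chi_3, chi_5> = (1/24)[1*(2)*conj(2) + 1*(2)*conj(-2) + 2*(-1)*conj(sqrt(3)) + 2*(-1)*conj(1) + 2*(2)*conj(0) + 2*(-1)*conj(-1) + 2*(-1)*conj(-sqrt(3)) + 6*(0)*conj(0) + 6*(0)*conj(0)]
      = (1/24)[(4) + (-4) + (-2*sqrt(3)) + (-2) + (0) + (2) + (2*sqrt(3)) + (0) + (0)] = 0/24 = 0
  <chi_6*chi_3, chi_6> = (1/24)[1*(2)*conj(2) + 1*(2)*conj(2) + 2*(-1)*conj(1) + 2*(-1)*conj(-1) + 2*(2)*conj(-2) + 2*(-1)*conj(-1) + 2*(-1)*conj(1) + 6*(0)*conj(0) + 6*(0)*conj(0)]
      = (1/24)[(4) + (4) + (-2) + (2) + (-8) + (2) + (-2) + (0) + (0)] = 0/24 = 0
  <chi_6*chi_3, chi_7> = (1/24)[1*(2)*conj(2) + 1*(2)*conj(-2) + 2*(-1)*conj(0) + 2*(-1)*conj(-2) + 2*(2)*conj(0) + 2*(-1)*conj(2) + 2*(-1)*conj(0) + 6*(0)*conj(0) + 6*(0)*conj(0)]
      = (1/24)[(4) + (-4) + (0) + (4) + (0) + (-4) + (0) + (0) + (0)] = 0/24 = 0
  <chi_6*chi_3, chi_8> = (1/24)[1*(2)*conj(2) + 1*(2)*conj(2) + 2*(-1)*conj(-1) + 2*(-1)*conj(-1) + 2*(2)*conj(2) + 2*(-1)*conj(-1) + 2*(-1)*conj(-1) + 6*(0)*conj(0) + 6*(0)*conj(0)]
      = (1/24)[(4) + (4) + (2) + (2) + (8) + (2) + (2) + (0) + (0)] = 24/24 = 1
  <chi_6*chi_3, chi_9> = (1/24)[1*(2)*conj(2) + 1*(2)*conj(-2) + 2*(-1)*conj(-sqrt(3)) + 2*(-1)*conj(1) + 2*(2)*conj(0) + 2*(-1)*conj(-1) + 2*(-1)*conj(sqrt(3)) + 6*(0)*conj(0) + 6*(0)*conj(0)]
      = (1/24)[(4) + (-4) + (2*sqrt(3)) + (-2) + (0) + (2) + (-2*sqrt(3)) + (0) + (0)] = 0/24 = 0
Hence the multiplicities are chi_8: 1. Dimension check: dim(chi_6)*dim(chi_3) = 2*1 = 2 and sum (mult * dim) = 1*2 = 2.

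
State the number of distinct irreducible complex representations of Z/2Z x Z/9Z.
18

Justification: The number of irreducible complex representations of a finite group equals its number of conjugacy classes. Z/2Z x Z/9Z is abelian of order 18, so every element is its own conjugacy class: 18 classes, so Z/2Z x Z/9Z (order 18) has exactly 18 irreducible complex representations.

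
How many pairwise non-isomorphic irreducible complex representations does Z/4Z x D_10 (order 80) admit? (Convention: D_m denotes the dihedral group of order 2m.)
32

Reasoning: The number of irreducible complex representations of a finite group equals its number of conjugacy classes. For a direct product, #classes(G x H) = #classes(G) * #classes(H). Z/4Z has 4 classes (abelian), D_10 has 8 classes, so 4 * 8 = 32, so Z/4Z x D_10 (order 80) has exactly 32 irreducible complex representations.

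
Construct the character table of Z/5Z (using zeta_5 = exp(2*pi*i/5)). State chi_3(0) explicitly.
Character table of Z/5Z (irreps indexed chi_0,...,chi_4 with chi_k(m) = zeta_5^(k*m), zeta_5 = exp(2*pi*i/5)):
  irrep \ class  {0} (size 1)  {1} (size 1)    {2} (size 1)    {3} (size 1)    {4} (size 1)  
  chi_0          1             1               1               1               1             
  chi_1          1             exp(2*I*pi/5)   exp(4*I*pi/5)   exp(-4*I*pi/5)  exp(-2*I*pi/5)
  chi_2          1             exp(4*I*pi/5)   exp(-2*I*pi/5)  exp(2*I*pi/5)   exp(-4*I*pi/5)
  chi_3          1             exp(-4*I*pi/5)  exp(2*I*pi/5)   exp(-2*I*pi/5)  exp(4*I*pi/5) 
  chi_4          1             exp(-2*I*pi/5)  exp(-4*I*pi/5)  exp(4*I*pi/5)   exp(2*I*pi/5) 

Spot check: chi_3(0) = zeta_5^(3*0) = zeta_5^0 = 1.

Why: Z/5Z is abelian, so all 5 irreducible complex representations are 1-dimensional. They are given by chi_k(m) = zeta_5^(k*m) for k = 0,...,4. Row orthogonality: sum_m chi_k(m) conj(chi_l(m)) = 5 * [k = l].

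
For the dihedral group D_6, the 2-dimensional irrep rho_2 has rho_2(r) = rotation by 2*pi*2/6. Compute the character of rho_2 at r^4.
chi_{rho_2}(r^4) = 2*cos(2*pi*2*4/6) = -1

Derivation: rho_2(r^4) is rotation by angle 2*pi*2*4/6, whose trace is 2*cos(2*pi*2*4/6) = -1.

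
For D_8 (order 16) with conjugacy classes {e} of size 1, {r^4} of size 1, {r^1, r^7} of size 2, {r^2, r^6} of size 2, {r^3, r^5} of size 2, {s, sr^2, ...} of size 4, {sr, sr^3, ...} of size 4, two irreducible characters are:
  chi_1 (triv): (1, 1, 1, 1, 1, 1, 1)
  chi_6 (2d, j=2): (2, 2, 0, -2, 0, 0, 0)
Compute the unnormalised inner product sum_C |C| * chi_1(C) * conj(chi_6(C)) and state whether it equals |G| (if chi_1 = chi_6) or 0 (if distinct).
Sum = 0; so <chi_1, chi_6> = 0 (distinct irreducibles are orthogonal).

Explanation: Compute term by term over conjugacy classes (|C| * chi_1(C) * conj(chi_6(C))):
  1*(1)*conj(2) + 1*(1)*conj(2) + 2*(1)*conj(0) + 2*(1)*conj(-2) + 2*(1)*conj(0) + 4*(1)*conj(0) + 4*(1)*conj(0)
  = (2) + (2) + (0) + (-4) + (0) + (0) + (0)
  = 0.
Dividing by |G| = 16 gives 0/16 = 0, matching the row-orthogonality relation <chi_1, chi_6> = [chi_1 = chi_6].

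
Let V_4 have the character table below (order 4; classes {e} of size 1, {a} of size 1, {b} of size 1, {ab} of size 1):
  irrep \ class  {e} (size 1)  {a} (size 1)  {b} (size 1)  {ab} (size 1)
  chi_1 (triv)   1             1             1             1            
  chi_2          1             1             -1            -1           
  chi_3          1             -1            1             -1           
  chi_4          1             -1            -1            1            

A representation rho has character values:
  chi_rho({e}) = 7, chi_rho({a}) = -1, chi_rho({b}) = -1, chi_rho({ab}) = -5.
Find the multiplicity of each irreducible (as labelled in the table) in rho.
Multiplicities: chi_1: 0, chi_2: 3, chi_3: 3, chi_4: 1.

Reasoning: Use <chi_rho, chi> = (1/|G|) sum_C |C| * chi_rho(C) * conj(chi(C)) with |G| = 4 for each irreducible chi in the table:
  <chi_rho, chi_1> = (1/4)[1*(7)*conj(1) + 1*(-1)*conj(1) + 1*(-1)*conj(1) + 1*(-5)*conj(1)]
      = (1/4)[(7) + (-1) + (-1) + (-5)] = 0/4 = 0
  <chi_rho, chi_2> = (1/4)[1*(7)*conj(1) + 1*(-1)*conj(1) + 1*(-1)*conj(-1) + 1*(-5)*conj(-1)]
      = (1/4)[(7) + (-1) + (1) + (5)] = 12/4 = 3
  <chi_rho, chi_3> = (1/4)[1*(7)*conj(1) + 1*(-1)*conj(-1) + 1*(-1)*conj(1) + 1*(-5)*conj(-1)]
      = (1/4)[(7) + (1) + (-1) + (5)] = 12/4 = 3
  <chi_rho, chi_4> = (1/4)[1*(7)*conj(1) + 1*(-1)*conj(-1) + 1*(-1)*conj(-1) + 1*(-5)*conj(1)]
      = (1/4)[(7) + (1) + (1) + (-5)] = 4/4 = 1
Dimension check: dim(rho) = sum (mult * dim) = 0*1 + 3*1 + 3*1 + 1*1 = 7 = chi_rho(e) = 7.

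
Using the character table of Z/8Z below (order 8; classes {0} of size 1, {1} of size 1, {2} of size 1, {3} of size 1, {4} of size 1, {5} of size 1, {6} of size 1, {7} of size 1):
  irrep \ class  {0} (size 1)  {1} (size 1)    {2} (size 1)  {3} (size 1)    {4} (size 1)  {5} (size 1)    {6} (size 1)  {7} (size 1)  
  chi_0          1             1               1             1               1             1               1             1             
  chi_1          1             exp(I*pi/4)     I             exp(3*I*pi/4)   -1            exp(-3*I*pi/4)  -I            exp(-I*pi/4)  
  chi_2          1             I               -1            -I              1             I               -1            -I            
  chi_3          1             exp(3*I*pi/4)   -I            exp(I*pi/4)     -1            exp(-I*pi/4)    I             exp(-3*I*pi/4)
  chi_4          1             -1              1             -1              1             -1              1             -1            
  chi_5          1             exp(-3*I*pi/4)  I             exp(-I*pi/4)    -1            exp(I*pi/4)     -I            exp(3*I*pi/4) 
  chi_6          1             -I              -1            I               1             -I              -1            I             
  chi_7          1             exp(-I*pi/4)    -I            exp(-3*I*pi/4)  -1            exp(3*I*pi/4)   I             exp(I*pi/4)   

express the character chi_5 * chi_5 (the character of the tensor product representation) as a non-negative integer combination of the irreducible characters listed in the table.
chi_5 tensor chi_5 = chi_2 (all other irreducibles have multiplicity 0).

The character of a tensor product is the pointwise product (chi_5 * chi_5)(C) = chi_5(C) * chi_5(C):
  {0}: (1)*(1), {1}: (exp(-3*I*pi/4))*(exp(-3*I*pi/4)), {2}: (I)*(I), {3}: (exp(-I*pi/4))*(exp(-I*pi/4)), {4}: (-1)*(-1), {5}: (exp(I*pi/4))*(exp(I*pi/4)), {6}: (-I)*(-I), {7}: (exp(3*I*pi/4))*(exp(3*I*pi/4))
so (chi_5 * chi_5) takes values
  {0} -> 1, {1} -> I, {2} -> -1, {3} -> -I, {4} -> 1, {5} -> I, {6} -> -1, {7} -> -I.
Now take the inner product of this character with each irreducible chi from the table, <chi_5*chi_5, chi> = (1/8) sum_C |C| (chi_5*chi_5)(C) conj(chi(C)):
  <chi_5*chi_5, chi_0> = (1/8)[1*(1)*conj(1) + 1*(I)*conj(1) + 1*(-1)*conj(1) + 1*(-I)*conj(1) + 1*(1)*conj(1) + 1*(I)*conj(1) + 1*(-1)*conj(1) + 1*(-I)*conj(1)]
      = (1/8)[(1) + (I) + (-1) + (-I) + (1) + (I) + (-1) + (-I)] = 0/8 = 0
  <chi_5*chi_5, chi_1> = (1/8)[1*(1)*conj(1) + 1*(I)*conj(exp(I*pi/4)) + 1*(-1)*conj(I) + 1*(-I)*conj(exp(3*I*pi/4)) + 1*(1)*conj(-1) + 1*(I)*conj(exp(-3*I*pi/4)) + 1*(-1)*conj(-I) + 1*(-I)*conj(exp(-I*pi/4))]
      = (1/8)[(1) + (exp(I*pi/4)) + (I) + (-exp(-I*pi/4)) + (-1) + (exp(-3*I*pi/4)) + (-I) + (-exp(3*I*pi/4))] = 0/8 = 0
  <chi_5*chi_5, chi_2> = (1/8)[1*(1)*conj(1) + 1*(I)*conj(I) + 1*(-1)*conj(-1) + 1*(-I)*conj(-I) + 1*(1)*conj(1) + 1*(I)*conj(I) + 1*(-1)*conj(-1) + 1*(-I)*conj(-I)]
      = (1/8)[(1) + (1) + (1) + (1) + (1) + (1) + (1) + (1)] = 8/8 = 1
  <chi_5*chi_5, chi_3> = (1/8)[1*(1)*conj(1) + 1*(I)*conj(exp(3*I*pi/4)) + 1*(-1)*conj(-I) + 1*(-I)*conj(exp(I*pi/4)) + 1*(1)*conj(-1) + 1*(I)*conj(exp(-I*pi/4)) + 1*(-1)*conj(I) + 1*(-I)*conj(exp(-3*I*pi/4))]
      = (1/8)[(1) + (exp(-I*pi/4)) + (-I) + (-exp(I*pi/4)) + (-1) + (exp(3*I*pi/4)) + (I) + (-exp(-3*I*pi/4))] = 0/8 = 0
  <chi_5*chi_5, chi_4> = (1/8)[1*(1)*conj(1) + 1*(I)*conj(-1) + 1*(-1)*conj(1) + 1*(-I)*conj(-1) + 1*(1)*conj(1) + 1*(I)*conj(-1) + 1*(-1)*conj(1) + 1*(-I)*conj(-1)]
      = (1/8)[(1) + (-I) + (-1) + (I) + (1) + (-I) + (-1) + (I)] = 0/8 = 0
  <chi_5*chi_5, chi_5> = (1/8)[1*(1)*conj(1) + 1*(I)*conj(exp(-3*I*pi/4)) + 1*(-1)*conj(I) + 1*(-I)*conj(exp(-I*pi/4)) + 1*(1)*conj(-1) + 1*(I)*conj(exp(I*pi/4)) + 1*(-1)*conj(-I) + 1*(-I)*conj(exp(3*I*pi/4))]
      = (1/8)[(1) + (exp(-3*I*pi/4)) + (I) + (-exp(3*I*pi/4)) + (-1) + (exp(I*pi/4)) + (-I) + (-exp(-I*pi/4))] = 0/8 = 0
  <chi_5*chi_5, chi_6> = (1/8)[1*(1)*conj(1) + 1*(I)*conj(-I) + 1*(-1)*conj(-1) + 1*(-I)*conj(I) + 1*(1)*conj(1) + 1*(I)*conj(-I) + 1*(-1)*conj(-1) + 1*(-I)*conj(I)]
      = (1/8)[(1) + (-1) + (1) + (-1) + (1) + (-1) + (1) + (-1)] = 0/8 = 0
  <chi_5*chi_5, chi_7> = (1/8)[1*(1)*conj(1) + 1*(I)*conj(exp(-I*pi/4)) + 1*(-1)*conj(-I) + 1*(-I)*conj(exp(-3*I*pi/4)) + 1*(1)*conj(-1) + 1*(I)*conj(exp(3*I*pi/4)) + 1*(-1)*conj(I) + 1*(-I)*conj(exp(I*pi/4))]
      = (1/8)[(1) + (exp(3*I*pi/4)) + (-I) + (-exp(-3*I*pi/4)) + (-1) + (exp(-I*pi/4)) + (I) + (-exp(I*pi/4))] = 0/8 = 0
(Exp terms are combined using exp(i*s)*conj(exp(i*t)) = exp(i*(s-t)), and sums of them are collapsed using the identity that for every m > 1 the m distinct m-th roots of unity sum to 0, e.g. 1 + exp(2*I*pi/3) + exp(-2*I*pi/3) = 0.)
Hence the multiplicities are chi_2: 1. Dimension check: dim(chi_5)*dim(chi_5) = 1*1 = 1 and sum (mult * dim) = 1*1 = 1.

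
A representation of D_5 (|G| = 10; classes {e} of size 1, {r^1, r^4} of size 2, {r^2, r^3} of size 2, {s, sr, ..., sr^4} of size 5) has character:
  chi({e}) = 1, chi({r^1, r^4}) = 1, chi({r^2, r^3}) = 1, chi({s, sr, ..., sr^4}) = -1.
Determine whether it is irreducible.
Irreducible: <chi, chi> = 1.

Argument: <chi, chi> = (1/|G|) sum_C |C| * |chi(C)|^2 = (1/10)[1*|1|^2 + 2*|1|^2 + 2*|1|^2 + 5*|-1|^2]
  = (1/10)[(1) + (2) + (2) + (5)] = 10/10 = 1.
A character is irreducible iff <chi, chi> = 1, so this representation is irreducible.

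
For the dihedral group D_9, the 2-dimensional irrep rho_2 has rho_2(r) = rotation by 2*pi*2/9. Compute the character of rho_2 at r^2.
chi_{rho_2}(r^2) = 2*cos(2*pi*2*2/9) = -2*cos(pi/9)

Working: rho_2(r^2) is rotation by angle 2*pi*2*2/9, whose trace is 2*cos(2*pi*2*2/9) = -2*cos(pi/9).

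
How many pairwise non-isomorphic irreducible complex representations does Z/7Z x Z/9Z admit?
63

Working: The number of irreducible complex representations of a finite group equals its number of conjugacy classes. Z/7Z x Z/9Z is abelian of order 63, so every element is its own conjugacy class: 63 classes, so Z/7Z x Z/9Z (order 63) has exactly 63 irreducible complex representations.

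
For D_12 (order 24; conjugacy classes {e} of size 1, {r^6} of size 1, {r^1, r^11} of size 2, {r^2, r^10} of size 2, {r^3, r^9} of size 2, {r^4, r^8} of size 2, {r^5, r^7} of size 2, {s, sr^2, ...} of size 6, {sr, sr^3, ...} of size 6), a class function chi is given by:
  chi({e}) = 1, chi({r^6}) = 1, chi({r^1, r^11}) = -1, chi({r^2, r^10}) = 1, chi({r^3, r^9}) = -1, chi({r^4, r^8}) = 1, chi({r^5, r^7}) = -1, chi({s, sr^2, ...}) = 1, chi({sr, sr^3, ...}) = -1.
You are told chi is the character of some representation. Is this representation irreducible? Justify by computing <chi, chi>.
Irreducible: <chi, chi> = 1.

Derivation: <chi, chi> = (1/|G|) sum_C |C| * |chi(C)|^2 = (1/24)[1*|1|^2 + 1*|1|^2 + 2*|-1|^2 + 2*|1|^2 + 2*|-1|^2 + 2*|1|^2 + 2*|-1|^2 + 6*|1|^2 + 6*|-1|^2]
  = (1/24)[(1) + (1) + (2) + (2) + (2) + (2) + (2) + (6) + (6)] = 24/24 = 1.
A character is irreducible iff <chi, chi> = 1, so this representation is irreducible.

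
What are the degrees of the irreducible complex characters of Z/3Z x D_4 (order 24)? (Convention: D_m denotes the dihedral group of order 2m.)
Dimensions: 1, 1, 1, 1, 1, 1, 1, 1, 1, 1, 1, 1, 2, 2, 2

Details: There are 15 irreducibles (= number of conjugacy classes). Their dimensions d_i satisfy sum d_i^2 = |G| = 24: 1 + 1 + 1 + 1 + 1 + 1 + 1 + 1 + 1 + 1 + 1 + 1 + 4 + 4 + 4 = 24. (For the product with Z/3Z: each of the 3 1-dim characters of Z/3Z tensors with each irrep of D_4, giving 3 copies of each D_4-dimension.)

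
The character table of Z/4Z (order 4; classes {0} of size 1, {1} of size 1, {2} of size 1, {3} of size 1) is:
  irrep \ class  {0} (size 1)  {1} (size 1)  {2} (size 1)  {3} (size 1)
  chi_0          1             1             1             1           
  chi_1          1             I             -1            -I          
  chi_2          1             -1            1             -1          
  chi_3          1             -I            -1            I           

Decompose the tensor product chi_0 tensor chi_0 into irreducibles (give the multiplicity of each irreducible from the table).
chi_0 tensor chi_0 = chi_0 (all other irreducibles have multiplicity 0).

Working: The character of a tensor product is the pointwise product (chi_0 * chi_0)(C) = chi_0(C) * chi_0(C):
  {0}: (1)*(1), {1}: (1)*(1), {2}: (1)*(1), {3}: (1)*(1)
so (chi_0 * chi_0) takes values
  {0} -> 1, {1} -> 1, {2} -> 1, {3} -> 1.
Now take the inner product of this character with each irreducible chi from the table, <chi_0*chi_0, chi> = (1/4) sum_C |C| (chi_0*chi_0)(C) conj(chi(C)):
  <chi_0*chi_0, chi_0> = (1/4)[1*(1)*conj(1) + 1*(1)*conj(1) + 1*(1)*conj(1) + 1*(1)*conj(1)]
      = (1/4)[(1) + (1) + (1) + (1)] = 4/4 = 1
  <chi_0*chi_0, chi_1> = (1/4)[1*(1)*conj(1) + 1*(1)*conj(I) + 1*(1)*conj(-1) + 1*(1)*conj(-I)]
      = (1/4)[(1) + (-I) + (-1) + (I)] = 0/4 = 0
  <chi_0*chi_0, chi_2> = (1/4)[1*(1)*conj(1) + 1*(1)*conj(-1) + 1*(1)*conj(1) + 1*(1)*conj(-1)]
      = (1/4)[(1) + (-1) + (1) + (-1)] = 0/4 = 0
  <chi_0*chi_0, chi_3> = (1/4)[1*(1)*conj(1) + 1*(1)*conj(-I) + 1*(1)*conj(-1) + 1*(1)*conj(I)]
      = (1/4)[(1) + (I) + (-1) + (-I)] = 0/4 = 0
(Exp terms are combined using exp(i*s)*conj(exp(i*t)) = exp(i*(s-t)), and sums of them are collapsed using the identity that for every m > 1 the m distinct m-th roots of unity sum to 0, e.g. 1 + exp(2*I*pi/3) + exp(-2*I*pi/3) = 0.)
Hence the multiplicities are chi_0: 1. Dimension check: dim(chi_0)*dim(chi_0) = 1*1 = 1 and sum (mult * dim) = 1*1 = 1.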